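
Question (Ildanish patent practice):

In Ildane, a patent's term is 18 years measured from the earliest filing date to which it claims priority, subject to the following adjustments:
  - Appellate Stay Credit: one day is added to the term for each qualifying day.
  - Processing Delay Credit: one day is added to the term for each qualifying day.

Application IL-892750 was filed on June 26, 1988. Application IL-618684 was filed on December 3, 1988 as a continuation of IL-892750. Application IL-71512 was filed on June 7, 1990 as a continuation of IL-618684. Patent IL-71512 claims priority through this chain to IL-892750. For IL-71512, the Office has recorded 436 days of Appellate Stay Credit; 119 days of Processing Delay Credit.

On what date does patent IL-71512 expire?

January 2, 2008

Earliest priority filing: 26 June 1988.
Base term: 26 June 1988 + 18 years → 26 June 2006.
Appellate Stay Credit: +436 days → 5 September 2007.
Processing Delay Credit: +119 days → 2 January 2008.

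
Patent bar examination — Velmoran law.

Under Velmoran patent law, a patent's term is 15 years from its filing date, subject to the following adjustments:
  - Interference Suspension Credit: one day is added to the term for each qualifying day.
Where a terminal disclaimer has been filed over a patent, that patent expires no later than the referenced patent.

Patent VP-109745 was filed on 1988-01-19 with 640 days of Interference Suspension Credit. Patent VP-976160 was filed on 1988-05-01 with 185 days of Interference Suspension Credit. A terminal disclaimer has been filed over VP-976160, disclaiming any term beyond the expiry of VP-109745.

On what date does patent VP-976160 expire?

November 2, 2003

Natural term of VP-976160:
  Base: filing + 15 years → 1 May 2003.
  Interference Suspension Credit: +185 days → 2 November 2003.
Expiry of referenced patent VP-109745:
  Base: filing + 15 years → 19 January 2003.
  Interference Suspension Credit: +640 days → 20 October 2004.
Terminal disclaimer: VP-976160 expires on the earlier of 2 November 2003 and 20 October 2004.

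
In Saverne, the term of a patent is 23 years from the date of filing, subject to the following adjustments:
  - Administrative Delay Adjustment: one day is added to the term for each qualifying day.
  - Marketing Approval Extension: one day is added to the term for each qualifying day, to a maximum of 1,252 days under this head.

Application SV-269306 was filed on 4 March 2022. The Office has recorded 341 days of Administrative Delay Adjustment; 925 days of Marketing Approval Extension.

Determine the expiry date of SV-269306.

Base term: filing date + 23 years → 4 March 2045.
Administrative Delay Adjustment: +341 days → 8 February 2046.
Marketing Approval Extension: 925 days (within the 1252-day cap) → +925 days → 21 August 2048.

August 21, 2048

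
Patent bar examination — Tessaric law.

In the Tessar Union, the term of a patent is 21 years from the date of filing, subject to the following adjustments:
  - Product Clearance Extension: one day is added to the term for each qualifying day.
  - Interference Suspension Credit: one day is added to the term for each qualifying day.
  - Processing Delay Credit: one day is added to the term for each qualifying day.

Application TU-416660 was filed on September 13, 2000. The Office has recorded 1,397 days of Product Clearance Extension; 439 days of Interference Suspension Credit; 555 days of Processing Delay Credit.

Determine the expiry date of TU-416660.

March 31, 2028

Base term: filing date + 21 years → 13 September 2021.
Product Clearance Extension: +1397 days → 11 July 2025.
Interference Suspension Credit: +439 days → 23 September 2026.
Processing Delay Credit: +555 days → 31 March 2028.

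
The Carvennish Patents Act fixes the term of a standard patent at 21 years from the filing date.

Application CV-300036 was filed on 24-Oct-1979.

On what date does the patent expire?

2000-10-24

Filing date + 21 years → 24 October 2000.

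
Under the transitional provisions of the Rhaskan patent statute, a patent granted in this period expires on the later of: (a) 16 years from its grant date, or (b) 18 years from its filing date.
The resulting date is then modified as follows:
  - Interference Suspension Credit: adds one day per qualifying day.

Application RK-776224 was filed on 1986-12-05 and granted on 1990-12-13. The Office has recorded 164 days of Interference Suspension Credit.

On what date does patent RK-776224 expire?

2007-05-26

(a) grant + 16 years → 13 December 2006.
(b) filing + 18 years → 5 December 2004.
Later of the two: 13 December 2006.
Interference Suspension Credit: +164 days → 26 May 2007.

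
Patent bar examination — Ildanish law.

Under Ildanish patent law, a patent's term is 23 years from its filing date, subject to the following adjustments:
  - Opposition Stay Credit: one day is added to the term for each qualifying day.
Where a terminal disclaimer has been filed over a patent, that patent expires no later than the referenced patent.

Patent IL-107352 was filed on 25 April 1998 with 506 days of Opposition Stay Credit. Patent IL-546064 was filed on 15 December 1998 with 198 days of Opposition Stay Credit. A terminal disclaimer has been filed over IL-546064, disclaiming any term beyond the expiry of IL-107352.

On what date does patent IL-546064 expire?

Natural term of IL-546064:
  Base: filing + 23 years → 15 December 2021.
  Opposition Stay Credit: +198 days → 1 July 2022.
Expiry of referenced patent IL-107352:
  Base: filing + 23 years → 25 April 2021.
  Opposition Stay Credit: +506 days → 13 September 2022.
Terminal disclaimer: IL-546064 expires on the earlier of 1 July 2022 and 13 September 2022.

July 1, 2022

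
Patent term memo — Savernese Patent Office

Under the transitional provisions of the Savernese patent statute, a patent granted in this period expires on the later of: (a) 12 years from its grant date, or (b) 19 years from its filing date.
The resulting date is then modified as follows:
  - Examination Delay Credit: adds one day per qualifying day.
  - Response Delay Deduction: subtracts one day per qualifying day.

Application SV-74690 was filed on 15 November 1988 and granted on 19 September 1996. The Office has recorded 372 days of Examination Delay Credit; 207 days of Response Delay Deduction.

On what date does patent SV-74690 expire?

(a) grant + 12 years → 19 September 2008.
(b) filing + 19 years → 15 November 2007.
Later of the two: 19 September 2008.
Examination Delay Credit: +372 days → 26 September 2009.
Response Delay Deduction: −207 days → 3 March 2009.

2009-03-03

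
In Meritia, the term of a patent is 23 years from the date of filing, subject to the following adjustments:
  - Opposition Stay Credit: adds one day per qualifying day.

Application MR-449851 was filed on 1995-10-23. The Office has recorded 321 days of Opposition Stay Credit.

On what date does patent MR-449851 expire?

Base term: filing date + 23 years → 23 October 2018.
Opposition Stay Credit: +321 days → 9 September 2019.

September 9, 2019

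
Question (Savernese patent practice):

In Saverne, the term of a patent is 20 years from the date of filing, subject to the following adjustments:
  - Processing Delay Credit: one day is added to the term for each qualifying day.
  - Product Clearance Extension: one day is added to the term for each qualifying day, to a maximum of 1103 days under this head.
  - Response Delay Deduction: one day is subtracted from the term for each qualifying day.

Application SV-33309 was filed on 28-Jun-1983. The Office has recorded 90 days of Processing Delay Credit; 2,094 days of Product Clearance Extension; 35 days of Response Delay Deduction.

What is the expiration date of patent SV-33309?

2006-08-29

Base term: filing date + 20 years → 28 June 2003.
Processing Delay Credit: +90 days → 26 September 2003.
Product Clearance Extension: 2094 days claimed exceeds the 1103-day cap, so +1103 days → 3 October 2006.
Response Delay Deduction: −35 days → 29 August 2006.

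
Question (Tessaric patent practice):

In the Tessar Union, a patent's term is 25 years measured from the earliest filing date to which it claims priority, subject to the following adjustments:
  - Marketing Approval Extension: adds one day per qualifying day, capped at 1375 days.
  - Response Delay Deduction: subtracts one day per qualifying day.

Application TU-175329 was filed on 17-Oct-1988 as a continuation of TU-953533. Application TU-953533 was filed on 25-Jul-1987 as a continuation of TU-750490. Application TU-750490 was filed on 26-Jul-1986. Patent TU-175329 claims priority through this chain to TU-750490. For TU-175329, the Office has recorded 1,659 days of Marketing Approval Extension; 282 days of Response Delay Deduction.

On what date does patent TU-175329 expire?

Earliest priority filing: 26 July 1986.
Base term: 26 July 1986 + 25 years → 26 July 2011.
Marketing Approval Extension: 1659 days claimed exceeds the 1375-day cap, so +1375 days → 1 May 2015.
Response Delay Deduction: −282 days → 23 July 2014.

July 23, 2014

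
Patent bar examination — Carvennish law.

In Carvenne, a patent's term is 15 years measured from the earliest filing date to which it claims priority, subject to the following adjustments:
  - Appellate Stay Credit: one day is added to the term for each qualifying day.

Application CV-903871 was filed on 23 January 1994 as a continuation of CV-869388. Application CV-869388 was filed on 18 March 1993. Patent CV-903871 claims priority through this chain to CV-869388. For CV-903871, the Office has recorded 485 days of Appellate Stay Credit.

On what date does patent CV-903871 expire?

2009-07-16

Earliest priority filing: 18 March 1993.
Base term: 18 March 1993 + 15 years → 18 March 2008.
Appellate Stay Credit: +485 days → 16 July 2009.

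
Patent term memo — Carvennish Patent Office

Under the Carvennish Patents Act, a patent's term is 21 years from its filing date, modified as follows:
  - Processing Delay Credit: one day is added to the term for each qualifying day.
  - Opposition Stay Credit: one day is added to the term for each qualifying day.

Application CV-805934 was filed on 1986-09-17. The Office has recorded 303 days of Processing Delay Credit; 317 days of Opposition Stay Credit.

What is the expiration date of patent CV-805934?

Base term: filing date + 21 years → 17 September 2007.
Processing Delay Credit: +303 days → 16 July 2008.
Opposition Stay Credit: +317 days → 29 May 2009.

May 29, 2009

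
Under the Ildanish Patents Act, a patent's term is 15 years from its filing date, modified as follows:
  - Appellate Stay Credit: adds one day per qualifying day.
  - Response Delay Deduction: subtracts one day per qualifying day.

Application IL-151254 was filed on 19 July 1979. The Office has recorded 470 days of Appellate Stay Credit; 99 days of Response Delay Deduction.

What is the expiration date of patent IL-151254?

Base term: filing date + 15 years → 19 July 1994.
Appellate Stay Credit: +470 days → 1 November 1995.
Response Delay Deduction: −99 days → 25 July 1995.

1995-07-25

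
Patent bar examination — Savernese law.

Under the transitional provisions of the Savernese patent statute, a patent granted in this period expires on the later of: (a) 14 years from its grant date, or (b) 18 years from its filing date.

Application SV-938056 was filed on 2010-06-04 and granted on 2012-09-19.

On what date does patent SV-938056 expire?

2028-06-04

(a) grant + 14 years → 19 September 2026.
(b) filing + 18 years → 4 June 2028.
Later of the two: 4 June 2028.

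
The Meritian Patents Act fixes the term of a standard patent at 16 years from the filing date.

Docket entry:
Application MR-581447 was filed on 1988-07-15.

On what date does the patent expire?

Filing date + 16 years → 15 July 2004.

2004-07-15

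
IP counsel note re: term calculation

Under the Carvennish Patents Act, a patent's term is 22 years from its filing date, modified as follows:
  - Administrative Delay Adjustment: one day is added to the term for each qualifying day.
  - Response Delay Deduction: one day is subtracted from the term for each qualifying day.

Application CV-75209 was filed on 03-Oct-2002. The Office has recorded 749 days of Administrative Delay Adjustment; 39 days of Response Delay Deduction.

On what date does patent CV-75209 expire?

September 13, 2026

Base term: filing date + 22 years → 3 October 2024.
Administrative Delay Adjustment: +749 days → 22 October 2026.
Response Delay Deduction: −39 days → 13 September 2026.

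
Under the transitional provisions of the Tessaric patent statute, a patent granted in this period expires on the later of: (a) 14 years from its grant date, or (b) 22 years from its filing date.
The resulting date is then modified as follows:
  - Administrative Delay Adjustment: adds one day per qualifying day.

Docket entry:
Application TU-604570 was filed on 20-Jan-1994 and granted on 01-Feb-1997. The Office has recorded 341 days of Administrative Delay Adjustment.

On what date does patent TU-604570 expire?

(a) grant + 14 years → 1 February 2011.
(b) filing + 22 years → 20 January 2016.
Later of the two: 20 January 2016.
Administrative Delay Adjustment: +341 days → 26 December 2016.

December 26, 2016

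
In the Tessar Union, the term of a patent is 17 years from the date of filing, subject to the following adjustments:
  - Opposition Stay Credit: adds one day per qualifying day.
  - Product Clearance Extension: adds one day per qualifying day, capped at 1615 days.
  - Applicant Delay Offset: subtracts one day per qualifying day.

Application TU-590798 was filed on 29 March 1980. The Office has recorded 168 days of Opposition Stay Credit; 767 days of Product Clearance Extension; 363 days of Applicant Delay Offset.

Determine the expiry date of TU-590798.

Base term: filing date + 17 years → 29 March 1997.
Opposition Stay Credit: +168 days → 13 September 1997.
Product Clearance Extension: 767 days (within the 1615-day cap) → +767 days → 20 October 1999.
Applicant Delay Offset: −363 days → 22 October 1998.

October 22, 1998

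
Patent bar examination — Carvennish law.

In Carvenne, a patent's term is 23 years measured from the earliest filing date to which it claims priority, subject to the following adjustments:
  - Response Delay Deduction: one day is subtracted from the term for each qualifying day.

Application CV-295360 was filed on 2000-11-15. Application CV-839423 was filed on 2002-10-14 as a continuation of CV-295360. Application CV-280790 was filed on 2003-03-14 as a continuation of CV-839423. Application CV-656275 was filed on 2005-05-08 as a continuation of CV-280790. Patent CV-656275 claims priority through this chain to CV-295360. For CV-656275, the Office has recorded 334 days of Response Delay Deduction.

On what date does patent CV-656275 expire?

2022-12-16

Earliest priority filing: 15 November 2000.
Base term: 15 November 2000 + 23 years → 15 November 2023.
Response Delay Deduction: −334 days → 16 December 2022.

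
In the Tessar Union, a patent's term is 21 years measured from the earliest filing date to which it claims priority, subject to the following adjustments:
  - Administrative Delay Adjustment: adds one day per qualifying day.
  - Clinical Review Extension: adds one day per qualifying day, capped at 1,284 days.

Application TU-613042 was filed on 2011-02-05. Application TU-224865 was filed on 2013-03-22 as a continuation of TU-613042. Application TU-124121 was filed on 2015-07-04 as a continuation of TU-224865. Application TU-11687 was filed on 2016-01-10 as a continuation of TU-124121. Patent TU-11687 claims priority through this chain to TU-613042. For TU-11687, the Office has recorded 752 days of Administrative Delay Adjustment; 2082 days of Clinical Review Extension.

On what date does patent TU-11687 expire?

Earliest priority filing: 5 February 2011.
Base term: 5 February 2011 + 21 years → 5 February 2032.
Administrative Delay Adjustment: +752 days → 26 February 2034.
Clinical Review Extension: 2082 days claimed exceeds the 1284-day cap, so +1284 days → 2 September 2037.

2037-09-02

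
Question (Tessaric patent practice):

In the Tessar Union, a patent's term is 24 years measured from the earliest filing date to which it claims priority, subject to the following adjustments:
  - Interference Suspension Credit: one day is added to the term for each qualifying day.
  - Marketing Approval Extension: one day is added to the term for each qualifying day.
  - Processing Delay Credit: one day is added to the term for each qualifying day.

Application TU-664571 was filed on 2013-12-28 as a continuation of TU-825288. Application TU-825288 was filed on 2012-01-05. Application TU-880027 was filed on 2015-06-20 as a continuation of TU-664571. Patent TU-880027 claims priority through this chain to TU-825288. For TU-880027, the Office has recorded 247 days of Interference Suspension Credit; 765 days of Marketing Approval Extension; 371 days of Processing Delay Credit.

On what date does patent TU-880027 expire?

2039-10-19

Earliest priority filing: 5 January 2012.
Base term: 5 January 2012 + 24 years → 5 January 2036.
Interference Suspension Credit: +247 days → 8 September 2036.
Marketing Approval Extension: +765 days → 13 October 2038.
Processing Delay Credit: +371 days → 19 October 2039.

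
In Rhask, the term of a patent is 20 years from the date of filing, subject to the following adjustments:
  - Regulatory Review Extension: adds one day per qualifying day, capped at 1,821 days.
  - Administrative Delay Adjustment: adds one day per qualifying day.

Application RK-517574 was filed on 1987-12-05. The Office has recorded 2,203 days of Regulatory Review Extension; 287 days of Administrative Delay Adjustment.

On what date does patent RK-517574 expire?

2013-09-12

Base term: filing date + 20 years → 5 December 2007.
Regulatory Review Extension: 2203 days claimed exceeds the 1821-day cap, so +1821 days → 29 November 2012.
Administrative Delay Adjustment: +287 days → 12 September 2013.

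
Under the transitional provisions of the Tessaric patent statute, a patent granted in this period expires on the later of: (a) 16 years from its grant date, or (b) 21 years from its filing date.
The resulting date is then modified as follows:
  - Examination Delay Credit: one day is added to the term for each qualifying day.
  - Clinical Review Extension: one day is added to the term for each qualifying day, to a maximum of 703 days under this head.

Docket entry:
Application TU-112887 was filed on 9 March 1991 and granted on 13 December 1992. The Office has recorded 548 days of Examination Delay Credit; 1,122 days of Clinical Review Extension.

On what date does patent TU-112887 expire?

(a) grant + 16 years → 13 December 2008.
(b) filing + 21 years → 9 March 2012.
Later of the two: 9 March 2012.
Examination Delay Credit: +548 days → 8 September 2013.
Clinical Review Extension: 1122 days claimed exceeds the 703-day cap, so +703 days → 12 August 2015.

2015-08-12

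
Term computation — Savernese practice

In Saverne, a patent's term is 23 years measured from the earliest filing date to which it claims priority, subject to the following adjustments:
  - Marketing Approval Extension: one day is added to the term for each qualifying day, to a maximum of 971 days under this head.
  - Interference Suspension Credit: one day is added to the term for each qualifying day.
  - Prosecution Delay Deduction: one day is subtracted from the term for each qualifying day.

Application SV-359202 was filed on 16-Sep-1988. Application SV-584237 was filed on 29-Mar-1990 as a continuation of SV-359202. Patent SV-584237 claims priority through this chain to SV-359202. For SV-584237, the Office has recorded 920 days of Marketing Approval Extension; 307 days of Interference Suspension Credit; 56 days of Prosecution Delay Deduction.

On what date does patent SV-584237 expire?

2014-11-30

Earliest priority filing: 16 September 1988.
Base term: 16 September 1988 + 23 years → 16 September 2011.
Marketing Approval Extension: 920 days (within the 971-day cap) → +920 days → 24 March 2014.
Interference Suspension Credit: +307 days → 25 January 2015.
Prosecution Delay Deduction: −56 days → 30 November 2014.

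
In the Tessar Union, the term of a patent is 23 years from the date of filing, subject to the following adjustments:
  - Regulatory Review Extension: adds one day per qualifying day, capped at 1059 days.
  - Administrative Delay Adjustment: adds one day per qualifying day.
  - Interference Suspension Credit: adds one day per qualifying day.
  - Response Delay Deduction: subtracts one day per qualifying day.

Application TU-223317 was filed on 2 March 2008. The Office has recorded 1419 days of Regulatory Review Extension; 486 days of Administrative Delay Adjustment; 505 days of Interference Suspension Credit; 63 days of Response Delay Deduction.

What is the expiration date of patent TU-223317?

Base term: filing date + 23 years → 2 March 2031.
Regulatory Review Extension: 1419 days claimed exceeds the 1059-day cap, so +1059 days → 24 January 2034.
Administrative Delay Adjustment: +486 days → 25 May 2035.
Interference Suspension Credit: +505 days → 11 October 2036.
Response Delay Deduction: −63 days → 9 August 2036.

2036-08-09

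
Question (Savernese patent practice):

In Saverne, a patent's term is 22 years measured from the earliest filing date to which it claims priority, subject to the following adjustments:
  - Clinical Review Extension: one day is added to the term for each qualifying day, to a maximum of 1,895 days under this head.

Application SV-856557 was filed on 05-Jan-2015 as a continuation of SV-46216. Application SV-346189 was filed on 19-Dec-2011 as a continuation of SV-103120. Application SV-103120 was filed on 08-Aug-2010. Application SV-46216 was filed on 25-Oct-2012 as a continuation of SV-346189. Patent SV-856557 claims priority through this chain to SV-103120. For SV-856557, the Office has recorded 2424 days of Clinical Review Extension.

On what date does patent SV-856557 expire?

Earliest priority filing: 8 August 2010.
Base term: 8 August 2010 + 22 years → 8 August 2032.
Clinical Review Extension: 2424 days claimed exceeds the 1895-day cap, so +1895 days → 16 October 2037.

2037-10-16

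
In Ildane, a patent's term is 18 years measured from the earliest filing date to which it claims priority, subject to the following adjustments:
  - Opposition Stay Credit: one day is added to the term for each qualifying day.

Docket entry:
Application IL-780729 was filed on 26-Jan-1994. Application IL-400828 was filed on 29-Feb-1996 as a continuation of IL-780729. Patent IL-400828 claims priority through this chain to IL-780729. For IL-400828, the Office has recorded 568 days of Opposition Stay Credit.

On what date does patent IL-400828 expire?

Earliest priority filing: 26 January 1994.
Base term: 26 January 1994 + 18 years → 26 January 2012.
Opposition Stay Credit: +568 days → 16 August 2013.

2013-08-16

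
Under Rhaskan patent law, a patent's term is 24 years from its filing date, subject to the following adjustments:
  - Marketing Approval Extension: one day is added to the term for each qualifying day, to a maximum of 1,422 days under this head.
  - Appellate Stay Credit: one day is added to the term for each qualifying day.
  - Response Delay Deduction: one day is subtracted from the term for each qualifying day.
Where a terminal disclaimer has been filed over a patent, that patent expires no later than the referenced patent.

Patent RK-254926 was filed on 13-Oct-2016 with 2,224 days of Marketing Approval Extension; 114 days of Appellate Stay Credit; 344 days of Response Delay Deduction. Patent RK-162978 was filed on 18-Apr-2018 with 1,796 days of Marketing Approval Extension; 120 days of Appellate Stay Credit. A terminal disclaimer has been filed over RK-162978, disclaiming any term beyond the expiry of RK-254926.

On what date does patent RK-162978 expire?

Natural term of RK-162978:
  Base: filing + 24 years → 18 April 2042.
  Marketing Approval Extension: 1796 days claimed exceeds the 1422-day cap, so +1422 days → 10 March 2046.
  Appellate Stay Credit: +120 days → 8 July 2046.
Expiry of referenced patent RK-254926:
  Base: filing + 24 years → 13 October 2040.
  Marketing Approval Extension: 2224 days claimed exceeds the 1422-day cap, so +1422 days → 4 September 2044.
  Appellate Stay Credit: +114 days → 27 December 2044.
  Response Delay Deduction: −344 days → 18 January 2044.
Terminal disclaimer: RK-162978 expires on the earlier of 8 July 2046 and 18 January 2044.

January 18, 2044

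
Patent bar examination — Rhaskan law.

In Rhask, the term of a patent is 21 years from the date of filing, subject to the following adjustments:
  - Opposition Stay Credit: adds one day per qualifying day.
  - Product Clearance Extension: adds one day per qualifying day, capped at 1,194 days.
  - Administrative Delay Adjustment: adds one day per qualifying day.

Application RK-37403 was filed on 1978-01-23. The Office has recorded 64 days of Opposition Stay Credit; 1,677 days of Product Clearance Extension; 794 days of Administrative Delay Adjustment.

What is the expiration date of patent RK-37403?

Base term: filing date + 21 years → 23 January 1999.
Opposition Stay Credit: +64 days → 28 March 1999.
Product Clearance Extension: 1677 days claimed exceeds the 1194-day cap, so +1194 days → 4 July 2002.
Administrative Delay Adjustment: +794 days → 5 September 2004.

September 5, 2004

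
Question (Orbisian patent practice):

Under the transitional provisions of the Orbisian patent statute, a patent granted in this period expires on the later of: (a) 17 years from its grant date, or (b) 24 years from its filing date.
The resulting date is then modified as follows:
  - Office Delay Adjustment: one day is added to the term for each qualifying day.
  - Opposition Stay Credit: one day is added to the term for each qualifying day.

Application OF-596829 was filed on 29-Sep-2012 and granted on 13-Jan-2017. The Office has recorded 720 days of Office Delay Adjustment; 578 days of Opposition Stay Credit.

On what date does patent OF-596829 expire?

2040-04-19

(a) grant + 17 years → 13 January 2034.
(b) filing + 24 years → 29 September 2036.
Later of the two: 29 September 2036.
Office Delay Adjustment: +720 days → 19 September 2038.
Opposition Stay Credit: +578 days → 19 April 2040.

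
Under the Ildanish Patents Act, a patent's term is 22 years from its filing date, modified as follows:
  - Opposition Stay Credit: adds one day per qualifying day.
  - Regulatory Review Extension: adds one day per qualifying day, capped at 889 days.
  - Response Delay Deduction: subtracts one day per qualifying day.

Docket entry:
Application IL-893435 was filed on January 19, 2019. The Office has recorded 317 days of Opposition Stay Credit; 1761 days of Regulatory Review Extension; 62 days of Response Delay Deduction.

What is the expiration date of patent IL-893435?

2044-03-08

Base term: filing date + 22 years → 19 January 2041.
Opposition Stay Credit: +317 days → 2 December 2041.
Regulatory Review Extension: 1761 days claimed exceeds the 889-day cap, so +889 days → 9 May 2044.
Response Delay Deduction: −62 days → 8 March 2044.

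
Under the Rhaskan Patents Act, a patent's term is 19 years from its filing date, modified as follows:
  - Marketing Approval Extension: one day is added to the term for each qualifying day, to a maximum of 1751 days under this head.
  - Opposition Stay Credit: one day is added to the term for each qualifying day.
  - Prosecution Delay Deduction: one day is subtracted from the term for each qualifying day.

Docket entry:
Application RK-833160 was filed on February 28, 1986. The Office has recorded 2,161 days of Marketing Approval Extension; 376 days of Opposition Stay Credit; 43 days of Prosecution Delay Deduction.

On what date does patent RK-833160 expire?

Base term: filing date + 19 years → 28 February 2005.
Marketing Approval Extension: 2161 days claimed exceeds the 1751-day cap, so +1751 days → 15 December 2009.
Opposition Stay Credit: +376 days → 26 December 2010.
Prosecution Delay Deduction: −43 days → 13 November 2010.

2010-11-13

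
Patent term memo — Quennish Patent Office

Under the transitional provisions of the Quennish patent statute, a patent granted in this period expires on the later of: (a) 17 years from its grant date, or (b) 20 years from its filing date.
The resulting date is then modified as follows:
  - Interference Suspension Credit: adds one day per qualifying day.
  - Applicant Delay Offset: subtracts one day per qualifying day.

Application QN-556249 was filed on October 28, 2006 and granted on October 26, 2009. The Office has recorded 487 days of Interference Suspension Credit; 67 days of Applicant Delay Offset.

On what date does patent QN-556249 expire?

2027-12-22

(a) grant + 17 years → 26 October 2026.
(b) filing + 20 years → 28 October 2026.
Later of the two: 28 October 2026.
Interference Suspension Credit: +487 days → 27 February 2028.
Applicant Delay Offset: −67 days → 22 December 2027.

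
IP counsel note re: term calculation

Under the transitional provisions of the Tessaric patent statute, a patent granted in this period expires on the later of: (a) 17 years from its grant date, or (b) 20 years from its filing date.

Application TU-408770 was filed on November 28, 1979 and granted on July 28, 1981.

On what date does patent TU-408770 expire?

(a) grant + 17 years → 28 July 1998.
(b) filing + 20 years → 28 November 1999.
Later of the two: 28 November 1999.

November 28, 1999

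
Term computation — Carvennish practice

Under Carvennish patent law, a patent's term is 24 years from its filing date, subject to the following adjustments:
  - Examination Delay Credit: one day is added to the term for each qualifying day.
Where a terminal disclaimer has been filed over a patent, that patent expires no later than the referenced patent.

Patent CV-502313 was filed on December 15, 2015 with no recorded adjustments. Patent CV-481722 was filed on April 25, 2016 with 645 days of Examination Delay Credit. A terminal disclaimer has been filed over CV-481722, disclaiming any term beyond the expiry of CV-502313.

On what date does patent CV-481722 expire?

Natural term of CV-481722:
  Base: filing + 24 years → 25 April 2040.
  Examination Delay Credit: +645 days → 30 January 2042.
Expiry of referenced patent CV-502313:
  Base: filing + 24 years → 15 December 2039.
Terminal disclaimer: CV-481722 expires on the earlier of 30 January 2042 and 15 December 2039.

December 15, 2039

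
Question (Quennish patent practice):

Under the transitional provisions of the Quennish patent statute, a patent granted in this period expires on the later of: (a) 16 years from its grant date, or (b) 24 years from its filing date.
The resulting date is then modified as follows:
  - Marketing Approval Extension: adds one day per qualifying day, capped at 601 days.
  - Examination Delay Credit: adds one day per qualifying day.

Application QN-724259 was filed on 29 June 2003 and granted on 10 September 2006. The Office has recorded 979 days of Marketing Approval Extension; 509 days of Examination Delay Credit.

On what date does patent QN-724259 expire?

(a) grant + 16 years → 10 September 2022.
(b) filing + 24 years → 29 June 2027.
Later of the two: 29 June 2027.
Marketing Approval Extension: 979 days claimed exceeds the 601-day cap, so +601 days → 19 February 2029.
Examination Delay Credit: +509 days → 13 July 2030.

2030-07-13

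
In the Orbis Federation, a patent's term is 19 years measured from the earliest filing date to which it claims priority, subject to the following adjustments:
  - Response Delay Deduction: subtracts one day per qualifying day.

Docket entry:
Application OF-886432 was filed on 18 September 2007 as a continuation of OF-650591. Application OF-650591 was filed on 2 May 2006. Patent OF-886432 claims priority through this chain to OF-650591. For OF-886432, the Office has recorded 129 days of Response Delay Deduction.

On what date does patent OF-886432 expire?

Earliest priority filing: 2 May 2006.
Base term: 2 May 2006 + 19 years → 2 May 2025.
Response Delay Deduction: −129 days → 24 December 2024.

December 24, 2024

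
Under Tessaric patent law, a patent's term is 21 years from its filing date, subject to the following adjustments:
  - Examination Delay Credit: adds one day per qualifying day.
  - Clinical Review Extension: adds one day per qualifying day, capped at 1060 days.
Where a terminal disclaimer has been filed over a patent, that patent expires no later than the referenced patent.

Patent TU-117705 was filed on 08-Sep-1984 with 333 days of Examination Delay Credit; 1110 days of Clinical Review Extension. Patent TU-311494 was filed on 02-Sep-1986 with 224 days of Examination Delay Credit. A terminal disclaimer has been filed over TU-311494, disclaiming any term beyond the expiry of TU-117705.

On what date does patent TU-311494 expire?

Natural term of TU-311494:
  Base: filing + 21 years → 2 September 2007.
  Examination Delay Credit: +224 days → 13 April 2008.
Expiry of referenced patent TU-117705:
  Base: filing + 21 years → 8 September 2005.
  Examination Delay Credit: +333 days → 7 August 2006.
  Clinical Review Extension: 1110 days claimed exceeds the 1060-day cap, so +1060 days → 2 July 2009.
Terminal disclaimer: TU-311494 expires on the earlier of 13 April 2008 and 2 July 2009.

2008-04-13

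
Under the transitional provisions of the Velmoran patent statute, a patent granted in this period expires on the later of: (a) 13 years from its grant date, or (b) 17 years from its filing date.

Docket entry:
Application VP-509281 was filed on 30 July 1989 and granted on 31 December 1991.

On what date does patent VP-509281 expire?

2006-07-30

(a) grant + 13 years → 31 December 2004.
(b) filing + 17 years → 30 July 2006.
Later of the two: 30 July 2006.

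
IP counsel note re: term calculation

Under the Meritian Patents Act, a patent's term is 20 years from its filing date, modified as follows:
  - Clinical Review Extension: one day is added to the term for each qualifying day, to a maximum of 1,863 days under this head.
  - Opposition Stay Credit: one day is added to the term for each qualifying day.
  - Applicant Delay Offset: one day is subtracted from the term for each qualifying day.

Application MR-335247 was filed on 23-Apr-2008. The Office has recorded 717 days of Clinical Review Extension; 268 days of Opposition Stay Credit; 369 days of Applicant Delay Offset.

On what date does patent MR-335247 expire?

2029-12-30

Base term: filing date + 20 years → 23 April 2028.
Clinical Review Extension: 717 days (within the 1863-day cap) → +717 days → 10 April 2030.
Opposition Stay Credit: +268 days → 3 January 2031.
Applicant Delay Offset: −369 days → 30 December 2029.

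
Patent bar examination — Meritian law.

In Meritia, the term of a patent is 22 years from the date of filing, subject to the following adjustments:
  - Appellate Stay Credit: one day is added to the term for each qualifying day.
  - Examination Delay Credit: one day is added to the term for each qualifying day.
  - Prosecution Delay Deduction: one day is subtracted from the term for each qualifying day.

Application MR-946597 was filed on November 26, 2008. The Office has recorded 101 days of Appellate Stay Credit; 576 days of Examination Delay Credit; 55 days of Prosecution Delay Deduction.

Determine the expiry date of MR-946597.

Base term: filing date + 22 years → 26 November 2030.
Appellate Stay Credit: +101 days → 7 March 2031.
Examination Delay Credit: +576 days → 3 October 2032.
Prosecution Delay Deduction: −55 days → 9 August 2032.

2032-08-09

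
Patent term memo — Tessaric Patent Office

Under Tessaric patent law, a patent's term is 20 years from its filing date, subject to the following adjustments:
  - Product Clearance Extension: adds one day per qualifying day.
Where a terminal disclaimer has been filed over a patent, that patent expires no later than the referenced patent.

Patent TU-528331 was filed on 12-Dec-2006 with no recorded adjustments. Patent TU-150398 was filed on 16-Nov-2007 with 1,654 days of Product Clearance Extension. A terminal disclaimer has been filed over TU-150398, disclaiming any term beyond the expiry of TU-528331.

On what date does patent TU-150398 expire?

December 12, 2026

Natural term of TU-150398:
  Base: filing + 20 years → 16 November 2027.
  Product Clearance Extension: +1654 days → 27 May 2032.
Expiry of referenced patent TU-528331:
  Base: filing + 20 years → 12 December 2026.
Terminal disclaimer: TU-150398 expires on the earlier of 27 May 2032 and 12 December 2026.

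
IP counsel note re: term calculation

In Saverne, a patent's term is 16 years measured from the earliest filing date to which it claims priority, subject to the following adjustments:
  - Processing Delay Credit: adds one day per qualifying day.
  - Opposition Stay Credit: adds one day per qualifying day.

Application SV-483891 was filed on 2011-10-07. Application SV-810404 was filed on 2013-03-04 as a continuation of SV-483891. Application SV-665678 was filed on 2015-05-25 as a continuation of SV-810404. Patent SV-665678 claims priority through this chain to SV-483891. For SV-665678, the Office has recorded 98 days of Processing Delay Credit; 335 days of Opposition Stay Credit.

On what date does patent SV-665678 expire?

Earliest priority filing: 7 October 2011.
Base term: 7 October 2011 + 16 years → 7 October 2027.
Processing Delay Credit: +98 days → 13 January 2028.
Opposition Stay Credit: +335 days → 13 December 2028.

December 13, 2028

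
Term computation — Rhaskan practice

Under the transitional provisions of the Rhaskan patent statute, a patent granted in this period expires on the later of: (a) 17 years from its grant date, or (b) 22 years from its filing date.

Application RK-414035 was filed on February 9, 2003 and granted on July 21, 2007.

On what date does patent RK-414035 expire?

2025-02-09

(a) grant + 17 years → 21 July 2024.
(b) filing + 22 years → 9 February 2025.
Later of the two: 9 February 2025.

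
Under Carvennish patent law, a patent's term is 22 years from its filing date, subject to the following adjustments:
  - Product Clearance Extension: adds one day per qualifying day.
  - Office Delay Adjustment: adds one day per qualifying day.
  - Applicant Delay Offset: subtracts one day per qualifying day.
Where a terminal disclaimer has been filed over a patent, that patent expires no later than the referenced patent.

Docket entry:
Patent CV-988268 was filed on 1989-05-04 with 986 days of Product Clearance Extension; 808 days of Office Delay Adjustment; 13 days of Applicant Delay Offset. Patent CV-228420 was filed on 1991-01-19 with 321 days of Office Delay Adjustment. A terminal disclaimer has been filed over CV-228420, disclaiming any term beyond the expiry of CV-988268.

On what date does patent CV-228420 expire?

2013-12-06

Natural term of CV-228420:
  Base: filing + 22 years → 19 January 2013.
  Office Delay Adjustment: +321 days → 6 December 2013.
Expiry of referenced patent CV-988268:
  Base: filing + 22 years → 4 May 2011.
  Product Clearance Extension: +986 days → 14 January 2014.
  Office Delay Adjustment: +808 days → 1 April 2016.
  Applicant Delay Offset: −13 days → 19 March 2016.
Terminal disclaimer: CV-228420 expires on the earlier of 6 December 2013 and 19 March 2016.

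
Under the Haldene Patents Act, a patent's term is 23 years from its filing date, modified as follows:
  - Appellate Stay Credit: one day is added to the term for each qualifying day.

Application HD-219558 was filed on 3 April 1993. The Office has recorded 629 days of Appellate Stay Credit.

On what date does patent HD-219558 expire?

Base term: filing date + 23 years → 3 April 2016.
Appellate Stay Credit: +629 days → 23 December 2017.

December 23, 2017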